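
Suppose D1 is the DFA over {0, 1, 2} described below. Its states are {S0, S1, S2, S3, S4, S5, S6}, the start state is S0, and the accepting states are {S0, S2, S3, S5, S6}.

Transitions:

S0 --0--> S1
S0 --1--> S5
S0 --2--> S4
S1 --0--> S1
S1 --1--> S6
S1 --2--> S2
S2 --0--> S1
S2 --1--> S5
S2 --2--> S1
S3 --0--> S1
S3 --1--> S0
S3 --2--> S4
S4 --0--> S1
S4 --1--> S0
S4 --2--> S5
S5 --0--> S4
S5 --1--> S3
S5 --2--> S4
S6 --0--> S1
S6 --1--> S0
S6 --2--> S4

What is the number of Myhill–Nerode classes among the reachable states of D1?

Every state is reachable, so we keep all 7.
P0 = {S0,S2,S3,S5,S6} | {S1,S4}.
No further refinement is possible. Final partition (2 blocks): {S0,S2,S3,S5,S6} | {S1,S4}.

2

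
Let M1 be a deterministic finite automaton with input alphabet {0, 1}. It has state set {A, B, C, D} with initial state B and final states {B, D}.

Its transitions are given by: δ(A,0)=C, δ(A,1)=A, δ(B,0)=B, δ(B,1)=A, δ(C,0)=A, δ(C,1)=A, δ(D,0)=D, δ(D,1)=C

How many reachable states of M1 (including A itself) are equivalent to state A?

2

Reachable states from the start: {A,B,C}. Unreachable: {D} — drop them.
Start with accepting vs non-accepting: {B} | {A,C}.
The partition is now stable with 2 blocks: {B} | {A,C}.
State A belongs to the block {A,C}, which has 2 states.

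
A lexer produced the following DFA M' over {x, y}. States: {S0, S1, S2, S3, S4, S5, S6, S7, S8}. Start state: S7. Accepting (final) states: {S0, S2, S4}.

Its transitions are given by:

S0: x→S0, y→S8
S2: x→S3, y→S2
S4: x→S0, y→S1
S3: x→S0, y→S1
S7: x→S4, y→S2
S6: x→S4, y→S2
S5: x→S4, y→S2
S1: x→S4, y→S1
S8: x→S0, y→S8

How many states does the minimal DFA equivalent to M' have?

States {S5,S6} cannot be reached from the start state, so discard them.
Start with accepting vs non-accepting: {S0,S2,S4} | {S1,S3,S7,S8}.
Split {S0,S2,S4} by δ(·,x) → {S0,S4} and {S2}.
Split {S1,S3,S7,S8} by δ(·,y) → {S1,S3,S8} and {S7}.
No further refinement is possible. Final partition (4 blocks): {S0,S4} | {S1,S3,S8} | {S2} | {S7}.

4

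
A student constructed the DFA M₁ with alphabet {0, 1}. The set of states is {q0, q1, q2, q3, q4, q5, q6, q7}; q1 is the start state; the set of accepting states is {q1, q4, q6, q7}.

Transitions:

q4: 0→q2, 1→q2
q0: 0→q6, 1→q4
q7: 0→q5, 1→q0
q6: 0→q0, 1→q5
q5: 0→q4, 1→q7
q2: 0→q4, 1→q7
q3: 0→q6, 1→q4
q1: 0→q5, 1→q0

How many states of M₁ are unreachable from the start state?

1

Starting at q1 and following transitions, the reachable set is {q0, q1, q2, q4, q5, q6, q7}. That leaves q3 unreachable — 1 in total.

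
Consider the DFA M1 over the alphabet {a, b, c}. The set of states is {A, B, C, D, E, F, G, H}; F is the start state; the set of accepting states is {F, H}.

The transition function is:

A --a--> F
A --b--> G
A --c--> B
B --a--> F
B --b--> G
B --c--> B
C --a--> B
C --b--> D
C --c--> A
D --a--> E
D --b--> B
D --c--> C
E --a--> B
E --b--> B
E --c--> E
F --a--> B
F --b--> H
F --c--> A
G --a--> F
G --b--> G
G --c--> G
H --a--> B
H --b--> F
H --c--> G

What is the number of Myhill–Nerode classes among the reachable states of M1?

2

States {C,D,E} cannot be reached from the start state, so discard them.
Start with accepting vs non-accepting: {F,H} | {A,B,G}.
No further refinement is possible. Final partition (2 blocks): {F,H} | {A,B,G}.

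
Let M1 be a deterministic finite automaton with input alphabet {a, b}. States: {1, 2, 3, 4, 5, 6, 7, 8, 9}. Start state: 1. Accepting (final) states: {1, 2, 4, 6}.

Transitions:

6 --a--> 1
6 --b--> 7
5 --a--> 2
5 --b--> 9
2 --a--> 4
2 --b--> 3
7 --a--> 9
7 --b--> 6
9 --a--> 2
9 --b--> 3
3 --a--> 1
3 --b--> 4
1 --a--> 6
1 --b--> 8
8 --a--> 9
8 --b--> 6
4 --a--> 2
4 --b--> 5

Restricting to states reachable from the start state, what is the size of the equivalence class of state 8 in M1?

2

All states are reachable from the start state.
P0 = {1,2,4,6} | {3,5,7,8,9}.
On input a, block {3,5,7,8,9} splits into {3,5,9} and {7,8}.
On input b, block {1,2,4,6} splits into {1,6} and {2,4}.
On input a, block {3,5,9} splits into {5,9} and {3}.
Split {5,9} by δ(·,b) → {5} and {9}.
Refine {2,4} on symbol b: members go to different blocks, giving {2} and {4}.
The partition is now stable with 7 blocks: {1,6} | {5} | {7,8} | {2} | {3} | {9} | {4}.
The equivalence class containing 8 is {7,8}, of size 2.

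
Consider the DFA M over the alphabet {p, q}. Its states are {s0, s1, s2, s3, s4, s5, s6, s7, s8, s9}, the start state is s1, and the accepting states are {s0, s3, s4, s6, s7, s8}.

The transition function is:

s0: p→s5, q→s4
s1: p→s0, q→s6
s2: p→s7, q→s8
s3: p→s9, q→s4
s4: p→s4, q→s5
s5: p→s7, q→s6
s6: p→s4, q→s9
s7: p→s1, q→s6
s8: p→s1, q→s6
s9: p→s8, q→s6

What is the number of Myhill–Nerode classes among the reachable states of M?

First remove the unreachable states {s2,s3}; 8 states remain.
Initial partition by acceptance: {s0,s4,s6,s7,s8} | {s1,s5,s9}.
Refine {s0,s4,s6,s7,s8} on symbol p: members go to different blocks, giving {s0,s7,s8} and {s4,s6}.
Stable partition: {s0,s7,s8} | {s1,s5,s9} | {s4,s6} — 3 equivalence classes.

3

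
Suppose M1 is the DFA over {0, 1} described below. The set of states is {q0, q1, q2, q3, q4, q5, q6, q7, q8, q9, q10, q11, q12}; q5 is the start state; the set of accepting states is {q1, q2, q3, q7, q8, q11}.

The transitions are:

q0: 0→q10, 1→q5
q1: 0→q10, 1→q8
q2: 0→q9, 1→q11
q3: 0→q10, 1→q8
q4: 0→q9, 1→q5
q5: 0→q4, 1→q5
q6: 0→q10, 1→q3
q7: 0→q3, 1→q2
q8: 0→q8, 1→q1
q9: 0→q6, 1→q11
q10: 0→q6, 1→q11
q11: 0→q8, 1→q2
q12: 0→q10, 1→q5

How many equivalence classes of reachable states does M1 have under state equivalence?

6

First remove the unreachable states {q0,q7,q12}; 10 states remain.
P0 = {q1,q2,q3,q8,q11} | {q4,q5,q6,q9,q10}.
On input 0, block {q1,q2,q3,q8,q11} splits into {q1,q2,q3} and {q8,q11}.
Refine {q4,q5,q6,q9,q10} on symbol 1: members go to different blocks, giving {q4,q5} and {q9,q10} and {q6}.
Split {q4,q5} by δ(·,0) → {q4} and {q5}.
No further refinement is possible. Final partition (6 blocks): {q1,q2,q3} | {q4} | {q8,q11} | {q9,q10} | {q6} | {q5}.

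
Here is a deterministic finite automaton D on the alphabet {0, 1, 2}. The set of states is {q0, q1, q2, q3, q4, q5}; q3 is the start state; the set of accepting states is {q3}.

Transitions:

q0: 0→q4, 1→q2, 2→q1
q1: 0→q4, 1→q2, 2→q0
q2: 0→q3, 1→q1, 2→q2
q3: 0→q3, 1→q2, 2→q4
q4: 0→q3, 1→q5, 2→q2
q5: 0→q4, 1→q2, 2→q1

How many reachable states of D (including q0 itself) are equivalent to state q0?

Start with accepting vs non-accepting: {q3} | {q0,q1,q2,q4,q5}.
Split {q0,q1,q2,q4,q5} by δ(·,0) → {q0,q1,q5} and {q2,q4}.
Stable partition: {q3} | {q0,q1,q5} | {q2,q4} — 3 equivalence classes.
State q0 belongs to the block {q0,q1,q5}, which has 3 states.

3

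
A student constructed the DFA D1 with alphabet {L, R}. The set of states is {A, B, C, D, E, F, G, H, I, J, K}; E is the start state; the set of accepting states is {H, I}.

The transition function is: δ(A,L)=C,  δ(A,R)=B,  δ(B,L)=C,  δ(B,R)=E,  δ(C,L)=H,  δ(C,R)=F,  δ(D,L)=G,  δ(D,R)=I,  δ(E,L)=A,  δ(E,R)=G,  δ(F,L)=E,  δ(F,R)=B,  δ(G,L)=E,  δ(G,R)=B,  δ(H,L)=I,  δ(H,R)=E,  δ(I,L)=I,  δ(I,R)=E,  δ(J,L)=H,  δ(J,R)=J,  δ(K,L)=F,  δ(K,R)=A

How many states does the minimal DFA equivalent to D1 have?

First remove the unreachable states {D,J,K}; 8 states remain.
Initial partition by acceptance: {H,I} | {A,B,C,E,F,G}.
Split {A,B,C,E,F,G} by δ(·,L) → {A,B,E,F,G} and {C}.
Refine {A,B,E,F,G} on symbol L: members go to different blocks, giving {E,F,G} and {A,B}.
Split {E,F,G} by δ(·,L) → {F,G} and {E}.
Split {A,B} by δ(·,R) → {A} and {B}.
Stable partition: {H,I} | {F,G} | {C} | {A} | {E} | {B} — 6 equivalence classes.

6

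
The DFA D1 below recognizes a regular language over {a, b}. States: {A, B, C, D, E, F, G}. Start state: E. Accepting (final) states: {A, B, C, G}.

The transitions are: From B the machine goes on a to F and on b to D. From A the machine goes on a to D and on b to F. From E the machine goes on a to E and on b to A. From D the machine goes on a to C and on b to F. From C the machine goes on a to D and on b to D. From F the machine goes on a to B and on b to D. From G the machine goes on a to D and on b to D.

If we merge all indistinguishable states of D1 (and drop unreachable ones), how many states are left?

First remove the unreachable states {G}; 6 states remain.
Initial partition by acceptance: {A,B,C} | {D,E,F}.
Refine {D,E,F} on symbol a: members go to different blocks, giving {D,F} and {E}.
Stable partition: {A,B,C} | {D,F} | {E} — 3 equivalence classes.

3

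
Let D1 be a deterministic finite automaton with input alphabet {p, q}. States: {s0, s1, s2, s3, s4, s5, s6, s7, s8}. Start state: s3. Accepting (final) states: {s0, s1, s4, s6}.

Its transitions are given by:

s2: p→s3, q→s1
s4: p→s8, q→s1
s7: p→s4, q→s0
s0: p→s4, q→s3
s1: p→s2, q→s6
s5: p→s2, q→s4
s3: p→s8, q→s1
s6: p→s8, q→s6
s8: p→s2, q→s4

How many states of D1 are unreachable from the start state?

BFS from s3 reaches {s1, s2, s3, s4, s6, s8}; the 3 state(s) s0, s5, s7 are never visited.

3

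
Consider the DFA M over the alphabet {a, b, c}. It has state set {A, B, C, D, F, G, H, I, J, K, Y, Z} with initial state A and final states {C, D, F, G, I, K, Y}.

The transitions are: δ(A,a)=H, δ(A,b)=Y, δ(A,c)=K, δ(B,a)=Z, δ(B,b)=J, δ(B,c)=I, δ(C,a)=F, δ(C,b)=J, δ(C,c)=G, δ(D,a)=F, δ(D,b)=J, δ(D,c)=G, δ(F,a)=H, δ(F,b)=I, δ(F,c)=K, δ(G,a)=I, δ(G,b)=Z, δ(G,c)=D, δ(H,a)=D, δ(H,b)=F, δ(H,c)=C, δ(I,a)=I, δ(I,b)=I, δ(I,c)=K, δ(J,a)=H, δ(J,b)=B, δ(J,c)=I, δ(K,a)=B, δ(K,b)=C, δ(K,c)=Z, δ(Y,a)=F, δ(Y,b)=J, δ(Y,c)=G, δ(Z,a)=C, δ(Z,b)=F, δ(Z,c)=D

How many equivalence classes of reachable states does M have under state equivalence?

8

All states are reachable from the start state.
Start with accepting vs non-accepting: {C,D,F,G,I,K,Y} | {A,B,H,J,Z}.
Split {C,D,F,G,I,K,Y} by δ(·,a) → {C,D,G,I,Y} and {F,K}.
Refine {C,D,G,I,Y} on symbol a: members go to different blocks, giving {C,D,Y} and {G,I}.
On input a, block {A,B,H,J,Z} splits into {A,B,J} and {H,Z}.
On input b, block {A,B,J} splits into {B,J} and {A}.
Split {F,K} by δ(·,a) → {F} and {K}.
Split {G,I} by δ(·,b) → {G} and {I}.
The partition is now stable with 8 blocks: {C,D,Y} | {B,J} | {F} | {G} | {H,Z} | {A} | {K} | {I}.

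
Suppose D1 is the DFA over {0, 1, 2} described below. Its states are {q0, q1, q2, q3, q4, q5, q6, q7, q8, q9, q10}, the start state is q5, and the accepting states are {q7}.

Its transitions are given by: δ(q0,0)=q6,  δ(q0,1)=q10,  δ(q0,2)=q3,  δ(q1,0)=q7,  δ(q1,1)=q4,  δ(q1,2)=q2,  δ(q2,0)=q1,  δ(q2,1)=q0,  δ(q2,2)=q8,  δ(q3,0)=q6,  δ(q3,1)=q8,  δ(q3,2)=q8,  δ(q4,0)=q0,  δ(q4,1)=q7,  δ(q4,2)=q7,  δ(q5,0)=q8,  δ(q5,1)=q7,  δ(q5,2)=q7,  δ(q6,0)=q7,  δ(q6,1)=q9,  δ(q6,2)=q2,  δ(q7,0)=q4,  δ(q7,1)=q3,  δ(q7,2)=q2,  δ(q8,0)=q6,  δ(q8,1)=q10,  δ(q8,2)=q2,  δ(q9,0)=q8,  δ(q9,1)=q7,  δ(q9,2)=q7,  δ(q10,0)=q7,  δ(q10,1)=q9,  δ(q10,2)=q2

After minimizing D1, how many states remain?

Initial partition by acceptance: {q7} | {q0,q1,q2,q3,q4,q5,q6,q8,q9,q10}.
Split {q0,q1,q2,q3,q4,q5,q6,q8,q9,q10} by δ(·,0) → {q0,q2,q3,q4,q5,q8,q9} and {q1,q6,q10}.
Split {q0,q2,q3,q4,q5,q8,q9} by δ(·,0) → {q0,q2,q3,q8} and {q4,q5,q9}.
Refine {q0,q2,q3,q8} on symbol 1: members go to different blocks, giving {q0,q8} and {q2,q3}.
Stable partition: {q7} | {q0,q8} | {q1,q6,q10} | {q4,q5,q9} | {q2,q3} — 5 equivalence classes.

5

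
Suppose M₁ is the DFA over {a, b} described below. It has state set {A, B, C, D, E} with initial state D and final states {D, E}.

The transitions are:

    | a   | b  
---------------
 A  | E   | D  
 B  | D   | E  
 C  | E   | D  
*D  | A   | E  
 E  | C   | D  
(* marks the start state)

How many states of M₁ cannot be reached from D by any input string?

1

Starting at D and following transitions, the reachable set is {A, C, D, E}. That leaves B unreachable — 1 in total.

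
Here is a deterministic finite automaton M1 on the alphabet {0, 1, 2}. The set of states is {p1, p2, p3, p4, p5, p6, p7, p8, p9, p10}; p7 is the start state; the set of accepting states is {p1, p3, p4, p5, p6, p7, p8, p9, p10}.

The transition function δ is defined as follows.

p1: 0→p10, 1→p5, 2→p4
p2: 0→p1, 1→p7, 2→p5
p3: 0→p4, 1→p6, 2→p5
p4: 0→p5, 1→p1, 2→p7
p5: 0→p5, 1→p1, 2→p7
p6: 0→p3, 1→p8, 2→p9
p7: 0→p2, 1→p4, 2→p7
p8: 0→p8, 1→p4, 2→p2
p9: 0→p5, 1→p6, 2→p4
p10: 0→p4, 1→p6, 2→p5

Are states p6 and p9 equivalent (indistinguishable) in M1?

No

All states are reachable from the start state.
Start with accepting vs non-accepting: {p1,p3,p4,p5,p6,p7,p8,p9,p10} | {p2}.
Refine {p1,p3,p4,p5,p6,p7,p8,p9,p10} on symbol 0: members go to different blocks, giving {p1,p3,p4,p5,p6,p8,p9,p10} and {p7}.
On input 2, block {p1,p3,p4,p5,p6,p8,p9,p10} splits into {p1,p3,p6,p9,p10} and {p4,p5} and {p8}.
On input 0, block {p1,p3,p6,p9,p10} splits into {p3,p9,p10} and {p1,p6}.
On input 1, block {p1,p6} splits into {p1} and {p6}.
Stable partition: {p3,p9,p10} | {p2} | {p7} | {p4,p5} | {p8} | {p1} | {p6} — 7 equivalence classes.
p6 and p9 end up in different blocks, so they are distinguishable. For instance, the string '12' is accepted from only p9.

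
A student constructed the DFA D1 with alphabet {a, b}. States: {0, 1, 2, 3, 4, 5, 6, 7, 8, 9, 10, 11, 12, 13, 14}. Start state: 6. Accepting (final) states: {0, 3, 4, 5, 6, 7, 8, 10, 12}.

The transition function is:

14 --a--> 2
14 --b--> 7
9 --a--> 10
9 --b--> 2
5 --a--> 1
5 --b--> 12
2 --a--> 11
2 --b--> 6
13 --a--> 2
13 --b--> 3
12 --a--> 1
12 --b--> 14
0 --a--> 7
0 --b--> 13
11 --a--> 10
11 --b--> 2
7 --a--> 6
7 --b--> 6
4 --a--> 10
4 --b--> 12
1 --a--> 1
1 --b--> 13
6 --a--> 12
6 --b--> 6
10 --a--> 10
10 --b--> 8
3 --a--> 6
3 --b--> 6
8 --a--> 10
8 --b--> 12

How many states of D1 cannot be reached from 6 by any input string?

BFS from 6 reaches {1, 2, 3, 6, 7, 8, 10, 11, 12, 13, 14}; the 4 state(s) 0, 4, 5, 9 are never visited.

4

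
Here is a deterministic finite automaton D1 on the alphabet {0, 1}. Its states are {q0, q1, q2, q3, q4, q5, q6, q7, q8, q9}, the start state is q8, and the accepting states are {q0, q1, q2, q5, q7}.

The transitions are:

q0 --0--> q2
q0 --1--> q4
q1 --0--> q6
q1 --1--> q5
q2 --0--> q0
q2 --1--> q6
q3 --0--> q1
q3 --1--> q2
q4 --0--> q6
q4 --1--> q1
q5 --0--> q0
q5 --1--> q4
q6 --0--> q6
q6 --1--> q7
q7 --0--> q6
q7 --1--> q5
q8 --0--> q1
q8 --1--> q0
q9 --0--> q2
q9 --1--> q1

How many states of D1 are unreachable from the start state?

BFS from q8 reaches {q0, q1, q2, q4, q5, q6, q7, q8}; the 2 state(s) q3, q9 are never visited.

2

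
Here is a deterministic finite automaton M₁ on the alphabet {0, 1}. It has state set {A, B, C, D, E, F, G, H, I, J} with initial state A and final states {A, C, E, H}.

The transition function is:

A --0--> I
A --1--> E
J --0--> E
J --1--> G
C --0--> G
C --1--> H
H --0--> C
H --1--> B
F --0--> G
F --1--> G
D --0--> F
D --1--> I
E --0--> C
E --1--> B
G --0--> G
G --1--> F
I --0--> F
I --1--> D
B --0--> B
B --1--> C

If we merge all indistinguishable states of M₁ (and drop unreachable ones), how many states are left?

First remove the unreachable states {J}; 9 states remain.
Start with accepting vs non-accepting: {A,C,E,H} | {B,D,F,G,I}.
On input 0, block {A,C,E,H} splits into {A,C} and {E,H}.
Split {B,D,F,G,I} by δ(·,1) → {D,F,G,I} and {B}.
Stable partition: {A,C} | {D,F,G,I} | {E,H} | {B} — 4 equivalence classes.

4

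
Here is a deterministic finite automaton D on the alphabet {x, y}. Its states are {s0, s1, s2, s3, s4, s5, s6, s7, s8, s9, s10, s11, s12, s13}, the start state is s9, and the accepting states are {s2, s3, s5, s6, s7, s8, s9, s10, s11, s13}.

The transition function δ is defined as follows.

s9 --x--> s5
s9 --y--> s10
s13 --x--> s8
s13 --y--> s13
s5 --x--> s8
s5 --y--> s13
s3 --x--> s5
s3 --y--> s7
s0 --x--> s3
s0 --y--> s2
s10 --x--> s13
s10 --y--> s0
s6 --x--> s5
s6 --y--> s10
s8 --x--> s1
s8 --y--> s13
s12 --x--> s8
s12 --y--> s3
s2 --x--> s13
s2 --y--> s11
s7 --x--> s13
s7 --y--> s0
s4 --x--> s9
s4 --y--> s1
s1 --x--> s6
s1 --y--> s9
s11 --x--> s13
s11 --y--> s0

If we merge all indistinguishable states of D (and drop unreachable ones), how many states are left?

5

Reachable states from the start: {s0,s1,s2,s3,s5,s6,s7,s8,s9,s10,s11,s13}. Unreachable: {s4,s12} — drop them.
Start with accepting vs non-accepting: {s2,s3,s5,s6,s7,s8,s9,s10,s11,s13} | {s0,s1}.
Refine {s2,s3,s5,s6,s7,s8,s9,s10,s11,s13} on symbol x: members go to different blocks, giving {s2,s3,s5,s6,s7,s9,s10,s11,s13} and {s8}.
Split {s2,s3,s5,s6,s7,s9,s10,s11,s13} by δ(·,x) → {s2,s3,s6,s7,s9,s10,s11} and {s5,s13}.
Split {s2,s3,s6,s7,s9,s10,s11} by δ(·,y) → {s2,s3,s6,s9} and {s7,s10,s11}.
No further refinement is possible. Final partition (5 blocks): {s2,s3,s6,s9} | {s0,s1} | {s8} | {s5,s13} | {s7,s10,s11}.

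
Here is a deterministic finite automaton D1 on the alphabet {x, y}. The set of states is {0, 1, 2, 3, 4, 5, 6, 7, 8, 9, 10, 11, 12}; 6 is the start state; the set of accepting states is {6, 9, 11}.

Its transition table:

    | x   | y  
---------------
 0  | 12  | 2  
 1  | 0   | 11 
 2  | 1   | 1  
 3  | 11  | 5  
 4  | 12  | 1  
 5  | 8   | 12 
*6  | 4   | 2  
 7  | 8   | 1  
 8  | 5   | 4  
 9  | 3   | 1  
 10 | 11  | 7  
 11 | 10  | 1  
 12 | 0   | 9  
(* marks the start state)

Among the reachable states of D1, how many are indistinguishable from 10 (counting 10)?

2

All states are reachable from the start state.
Start with accepting vs non-accepting: {6,9,11} | {0,1,2,3,4,5,7,8,10,12}.
On input x, block {0,1,2,3,4,5,7,8,10,12} splits into {0,1,2,4,5,7,8,12} and {3,10}.
On input x, block {6,9,11} splits into {9,11} and {6}.
Refine {0,1,2,4,5,7,8,12} on symbol y: members go to different blocks, giving {0,2,4,5,7,8} and {1,12}.
Refine {0,2,4,5,7,8} on symbol x: members go to different blocks, giving {0,2,4} and {5,7,8}.
Refine {0,2,4} on symbol y: members go to different blocks, giving {2,4} and {0}.
Refine {5,7,8} on symbol y: members go to different blocks, giving {5,7} and {8}.
No further refinement is possible. Final partition (8 blocks): {9,11} | {2,4} | {3,10} | {6} | {1,12} | {5,7} | {0} | {8}.
State 10 belongs to the block {3,10}, which has 2 states.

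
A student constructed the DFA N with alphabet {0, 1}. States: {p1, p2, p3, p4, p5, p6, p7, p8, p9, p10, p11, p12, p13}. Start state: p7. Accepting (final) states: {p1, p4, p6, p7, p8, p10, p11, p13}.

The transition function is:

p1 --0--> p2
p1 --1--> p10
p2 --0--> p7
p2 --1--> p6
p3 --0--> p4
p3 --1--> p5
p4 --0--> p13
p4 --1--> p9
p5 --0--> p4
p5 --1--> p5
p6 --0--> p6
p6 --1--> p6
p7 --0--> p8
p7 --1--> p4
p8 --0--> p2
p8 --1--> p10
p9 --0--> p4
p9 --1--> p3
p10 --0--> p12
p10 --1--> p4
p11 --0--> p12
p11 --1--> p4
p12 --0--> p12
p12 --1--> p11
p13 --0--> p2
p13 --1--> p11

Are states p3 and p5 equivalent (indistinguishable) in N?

States {p1} cannot be reached from the start state, so discard them.
P0 = {p4,p6,p7,p8,p10,p11,p13} | {p2,p3,p5,p9,p12}.
Refine {p4,p6,p7,p8,p10,p11,p13} on symbol 0: members go to different blocks, giving {p8,p10,p11,p13} and {p4,p6,p7}.
Refine {p8,p10,p11,p13} on symbol 1: members go to different blocks, giving {p8,p13} and {p10,p11}.
On input 0, block {p2,p3,p5,p9,p12} splits into {p2,p3,p5,p9} and {p12}.
Split {p2,p3,p5,p9} by δ(·,1) → {p3,p5,p9} and {p2}.
Split {p4,p6,p7} by δ(·,0) → {p4,p7} and {p6}.
On input 1, block {p4,p7} splits into {p4} and {p7}.
No further refinement is possible. Final partition (8 blocks): {p8,p13} | {p3,p5,p9} | {p4} | {p10,p11} | {p12} | {p2} | {p6} | {p7}.
p3 and p5 lie in the same block of the stable partition, so they are equivalent — no string distinguishes them.

Yes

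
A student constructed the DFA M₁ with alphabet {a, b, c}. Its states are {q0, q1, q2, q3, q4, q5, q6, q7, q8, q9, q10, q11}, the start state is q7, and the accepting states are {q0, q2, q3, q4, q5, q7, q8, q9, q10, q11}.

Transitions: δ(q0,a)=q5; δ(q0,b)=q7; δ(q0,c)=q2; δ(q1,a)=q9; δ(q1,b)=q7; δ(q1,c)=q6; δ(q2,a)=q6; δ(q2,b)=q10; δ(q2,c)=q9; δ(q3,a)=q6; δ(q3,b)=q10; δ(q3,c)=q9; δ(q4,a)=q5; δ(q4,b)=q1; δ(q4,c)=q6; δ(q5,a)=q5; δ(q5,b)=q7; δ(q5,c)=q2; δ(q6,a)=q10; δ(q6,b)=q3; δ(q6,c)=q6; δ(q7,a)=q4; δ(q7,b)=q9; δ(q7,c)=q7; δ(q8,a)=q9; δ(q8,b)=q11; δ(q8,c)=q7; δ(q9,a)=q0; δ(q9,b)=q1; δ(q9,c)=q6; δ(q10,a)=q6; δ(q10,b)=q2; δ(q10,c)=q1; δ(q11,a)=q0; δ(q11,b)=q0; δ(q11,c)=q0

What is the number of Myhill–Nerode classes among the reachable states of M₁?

Reachable states from the start: {q0,q1,q2,q3,q4,q5,q6,q7,q9,q10}. Unreachable: {q8,q11} — drop them.
P0 = {q0,q2,q3,q4,q5,q7,q9,q10} | {q1,q6}.
Split {q0,q2,q3,q4,q5,q7,q9,q10} by δ(·,a) → {q0,q4,q5,q7,q9} and {q2,q3,q10}.
Split {q0,q4,q5,q7,q9} by δ(·,b) → {q0,q5,q7} and {q4,q9}.
On input a, block {q0,q5,q7} splits into {q0,q5} and {q7}.
On input a, block {q1,q6} splits into {q1} and {q6}.
On input c, block {q2,q3,q10} splits into {q2,q3} and {q10}.
No further refinement is possible. Final partition (7 blocks): {q0,q5} | {q1} | {q2,q3} | {q4,q9} | {q7} | {q6} | {q10}.

7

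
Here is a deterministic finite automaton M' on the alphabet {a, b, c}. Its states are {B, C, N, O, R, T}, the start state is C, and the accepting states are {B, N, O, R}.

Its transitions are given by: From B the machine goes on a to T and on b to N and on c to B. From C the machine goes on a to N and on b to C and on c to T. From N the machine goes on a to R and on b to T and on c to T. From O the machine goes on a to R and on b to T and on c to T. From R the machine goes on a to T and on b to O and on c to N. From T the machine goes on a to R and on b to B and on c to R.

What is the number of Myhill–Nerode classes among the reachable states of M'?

P0 = {B,N,O,R} | {C,T}.
Refine {B,N,O,R} on symbol a: members go to different blocks, giving {B,R} and {N,O}.
On input c, block {B,R} splits into {B} and {R}.
On input a, block {C,T} splits into {T} and {C}.
No further refinement is possible. Final partition (5 blocks): {B} | {T} | {N,O} | {R} | {C}.

5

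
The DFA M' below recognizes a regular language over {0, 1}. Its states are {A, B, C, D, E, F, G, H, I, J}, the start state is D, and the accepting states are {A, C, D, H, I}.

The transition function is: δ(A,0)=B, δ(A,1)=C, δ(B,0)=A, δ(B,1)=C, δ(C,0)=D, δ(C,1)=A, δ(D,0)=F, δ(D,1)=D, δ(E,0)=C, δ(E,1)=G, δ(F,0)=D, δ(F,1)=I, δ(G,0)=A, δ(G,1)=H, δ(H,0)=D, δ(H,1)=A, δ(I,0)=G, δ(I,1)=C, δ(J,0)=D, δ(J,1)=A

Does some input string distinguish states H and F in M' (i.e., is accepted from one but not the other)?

States {E,J} cannot be reached from the start state, so discard them.
P0 = {A,C,D,H,I} | {B,F,G}.
Refine {A,C,D,H,I} on symbol 0: members go to different blocks, giving {A,D,I} and {C,H}.
Refine {A,D,I} on symbol 1: members go to different blocks, giving {A,I} and {D}.
Split {B,F,G} by δ(·,0) → {B,G} and {F}.
Stable partition: {A,I} | {B,G} | {C,H} | {D} | {F} — 5 equivalence classes.
H and F end up in different blocks, so they are distinguishable. For instance, the string 'ε' is accepted from only H.

Yes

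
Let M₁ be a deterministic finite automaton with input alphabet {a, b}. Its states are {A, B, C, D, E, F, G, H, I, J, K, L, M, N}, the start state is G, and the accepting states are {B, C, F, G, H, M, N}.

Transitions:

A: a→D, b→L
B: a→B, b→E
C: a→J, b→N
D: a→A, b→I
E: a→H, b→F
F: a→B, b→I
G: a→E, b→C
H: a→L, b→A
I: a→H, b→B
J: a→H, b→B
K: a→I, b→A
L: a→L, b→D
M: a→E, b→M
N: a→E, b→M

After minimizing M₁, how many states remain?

7

First remove the unreachable states {K}; 13 states remain.
Initial partition by acceptance: {B,C,F,G,H,M,N} | {A,D,E,I,J,L}.
On input a, block {B,C,F,G,H,M,N} splits into {C,G,H,M,N} and {B,F}.
Refine {C,G,H,M,N} on symbol b: members go to different blocks, giving {C,G,M,N} and {H}.
Split {A,D,E,I,J,L} by δ(·,a) → {A,D,L} and {E,I,J}.
Refine {A,D,L} on symbol b: members go to different blocks, giving {A,L} and {D}.
Refine {A,L} on symbol a: members go to different blocks, giving {A} and {L}.
Stable partition: {C,G,M,N} | {A} | {B,F} | {H} | {E,I,J} | {D} | {L} — 7 equivalence classes.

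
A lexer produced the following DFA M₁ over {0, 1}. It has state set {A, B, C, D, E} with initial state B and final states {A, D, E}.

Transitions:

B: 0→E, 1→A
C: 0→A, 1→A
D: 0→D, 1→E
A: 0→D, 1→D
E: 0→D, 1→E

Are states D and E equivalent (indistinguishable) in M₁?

States {C} cannot be reached from the start state, so discard them.
P0 = {A,D,E} | {B}.
No further refinement is possible. Final partition (2 blocks): {A,D,E} | {B}.
D and E lie in the same block of the stable partition, so they are equivalent — no string distinguishes them.

Yes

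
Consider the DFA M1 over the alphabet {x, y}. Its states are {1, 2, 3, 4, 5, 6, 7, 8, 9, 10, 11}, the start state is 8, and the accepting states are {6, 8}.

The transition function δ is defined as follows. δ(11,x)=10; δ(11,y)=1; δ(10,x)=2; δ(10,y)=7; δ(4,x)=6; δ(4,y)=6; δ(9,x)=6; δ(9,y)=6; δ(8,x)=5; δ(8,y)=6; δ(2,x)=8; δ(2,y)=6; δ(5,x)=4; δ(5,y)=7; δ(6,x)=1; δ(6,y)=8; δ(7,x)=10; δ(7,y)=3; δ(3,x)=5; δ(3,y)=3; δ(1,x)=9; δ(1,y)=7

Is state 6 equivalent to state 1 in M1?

First remove the unreachable states {11}; 10 states remain.
Initial partition by acceptance: {6,8} | {1,2,3,4,5,7,9,10}.
Split {1,2,3,4,5,7,9,10} by δ(·,x) → {1,3,5,7,10} and {2,4,9}.
On input x, block {1,3,5,7,10} splits into {1,5,10} and {3,7}.
Stable partition: {6,8} | {1,5,10} | {2,4,9} | {3,7} — 4 equivalence classes.
6 and 1 end up in different blocks, so they are distinguishable. For instance, the string 'ε' is accepted from only 6.

No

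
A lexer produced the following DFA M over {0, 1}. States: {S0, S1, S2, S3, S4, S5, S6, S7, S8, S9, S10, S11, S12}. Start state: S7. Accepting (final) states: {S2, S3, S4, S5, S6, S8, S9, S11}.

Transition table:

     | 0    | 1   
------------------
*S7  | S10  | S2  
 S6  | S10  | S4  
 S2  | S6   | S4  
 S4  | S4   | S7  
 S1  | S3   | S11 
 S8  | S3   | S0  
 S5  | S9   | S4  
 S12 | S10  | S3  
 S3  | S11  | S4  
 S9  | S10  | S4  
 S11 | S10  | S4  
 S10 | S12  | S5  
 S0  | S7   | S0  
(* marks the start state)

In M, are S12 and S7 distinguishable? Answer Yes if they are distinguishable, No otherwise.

States {S0,S1,S8} cannot be reached from the start state, so discard them.
P0 = {S2,S3,S4,S5,S6,S9,S11} | {S7,S10,S12}.
On input 0, block {S2,S3,S4,S5,S6,S9,S11} splits into {S2,S3,S4,S5} and {S6,S9,S11}.
On input 0, block {S2,S3,S4,S5} splits into {S2,S3,S5} and {S4}.
The partition is now stable with 4 blocks: {S2,S3,S5} | {S7,S10,S12} | {S6,S9,S11} | {S4}.
S12 and S7 lie in the same block of the stable partition, so they are equivalent — no string distinguishes them.

No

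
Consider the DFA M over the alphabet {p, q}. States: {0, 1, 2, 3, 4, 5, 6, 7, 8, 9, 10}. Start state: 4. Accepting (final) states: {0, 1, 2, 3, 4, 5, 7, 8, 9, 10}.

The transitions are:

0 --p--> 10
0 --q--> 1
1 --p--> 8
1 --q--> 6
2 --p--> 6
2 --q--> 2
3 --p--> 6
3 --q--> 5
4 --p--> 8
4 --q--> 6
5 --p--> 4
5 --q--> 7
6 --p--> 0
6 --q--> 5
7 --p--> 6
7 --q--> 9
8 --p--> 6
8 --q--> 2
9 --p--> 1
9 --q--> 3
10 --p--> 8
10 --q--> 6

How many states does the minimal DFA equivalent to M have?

Every state is reachable, so we keep all 11.
Initial partition by acceptance: {0,1,2,3,4,5,7,8,9,10} | {6}.
Split {0,1,2,3,4,5,7,8,9,10} by δ(·,p) → {0,1,4,5,9,10} and {2,3,7,8}.
On input p, block {0,1,4,5,9,10} splits into {0,5,9} and {1,4,10}.
Split {0,5,9} by δ(·,q) → {5,9} and {0}.
On input q, block {2,3,7,8} splits into {2,8} and {3,7}.
The partition is now stable with 6 blocks: {5,9} | {6} | {2,8} | {1,4,10} | {0} | {3,7}.

6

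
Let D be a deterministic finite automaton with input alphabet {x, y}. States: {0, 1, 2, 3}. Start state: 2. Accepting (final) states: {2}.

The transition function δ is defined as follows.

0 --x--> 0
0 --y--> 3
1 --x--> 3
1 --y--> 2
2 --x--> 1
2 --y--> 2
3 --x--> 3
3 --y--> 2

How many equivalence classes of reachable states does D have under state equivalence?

2

First remove the unreachable states {0}; 3 states remain.
Start with accepting vs non-accepting: {2} | {1,3}.
Stable partition: {2} | {1,3} — 2 equivalence classes.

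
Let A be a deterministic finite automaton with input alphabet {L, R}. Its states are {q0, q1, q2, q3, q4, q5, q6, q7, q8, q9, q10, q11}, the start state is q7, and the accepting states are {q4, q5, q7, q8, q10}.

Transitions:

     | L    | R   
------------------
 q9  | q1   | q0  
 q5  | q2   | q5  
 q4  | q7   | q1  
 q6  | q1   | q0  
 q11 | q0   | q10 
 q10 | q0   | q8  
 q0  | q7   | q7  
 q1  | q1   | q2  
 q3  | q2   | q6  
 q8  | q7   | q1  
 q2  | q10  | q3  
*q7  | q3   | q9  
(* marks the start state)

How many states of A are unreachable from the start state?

No path from q7 leads to q4, q5, q11; the other 9 states are all reachable.

3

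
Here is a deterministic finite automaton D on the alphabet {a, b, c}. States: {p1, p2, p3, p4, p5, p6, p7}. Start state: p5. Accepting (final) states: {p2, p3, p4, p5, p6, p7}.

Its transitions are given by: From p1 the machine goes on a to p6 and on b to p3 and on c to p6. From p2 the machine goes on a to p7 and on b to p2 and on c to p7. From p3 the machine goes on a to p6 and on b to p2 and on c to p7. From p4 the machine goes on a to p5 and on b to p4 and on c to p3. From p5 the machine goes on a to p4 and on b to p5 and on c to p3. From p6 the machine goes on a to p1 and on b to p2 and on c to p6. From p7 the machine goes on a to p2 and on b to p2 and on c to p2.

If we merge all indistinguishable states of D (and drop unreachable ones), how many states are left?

5

All states are reachable from the start state.
P0 = {p2,p3,p4,p5,p6,p7} | {p1}.
Split {p2,p3,p4,p5,p6,p7} by δ(·,a) → {p2,p3,p4,p5,p7} and {p6}.
Split {p2,p3,p4,p5,p7} by δ(·,a) → {p2,p4,p5,p7} and {p3}.
Refine {p2,p4,p5,p7} on symbol c: members go to different blocks, giving {p2,p7} and {p4,p5}.
The partition is now stable with 5 blocks: {p2,p7} | {p1} | {p6} | {p3} | {p4,p5}.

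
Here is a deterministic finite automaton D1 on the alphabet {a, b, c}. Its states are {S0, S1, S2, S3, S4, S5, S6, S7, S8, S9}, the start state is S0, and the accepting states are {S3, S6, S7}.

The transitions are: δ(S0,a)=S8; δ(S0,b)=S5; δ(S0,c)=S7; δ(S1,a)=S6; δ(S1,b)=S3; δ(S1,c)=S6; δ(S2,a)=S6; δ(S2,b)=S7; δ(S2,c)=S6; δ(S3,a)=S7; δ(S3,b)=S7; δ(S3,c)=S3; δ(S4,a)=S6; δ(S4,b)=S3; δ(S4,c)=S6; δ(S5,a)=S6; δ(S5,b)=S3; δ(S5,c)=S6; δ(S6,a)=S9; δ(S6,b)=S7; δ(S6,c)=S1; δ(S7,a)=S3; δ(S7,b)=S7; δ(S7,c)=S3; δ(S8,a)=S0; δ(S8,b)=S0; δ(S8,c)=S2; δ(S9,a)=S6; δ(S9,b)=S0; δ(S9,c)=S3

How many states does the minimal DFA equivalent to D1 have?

States {S4} cannot be reached from the start state, so discard them.
Start with accepting vs non-accepting: {S3,S6,S7} | {S0,S1,S2,S5,S8,S9}.
Split {S3,S6,S7} by δ(·,a) → {S3,S7} and {S6}.
Refine {S0,S1,S2,S5,S8,S9} on symbol a: members go to different blocks, giving {S1,S2,S5,S9} and {S0,S8}.
Split {S1,S2,S5,S9} by δ(·,b) → {S1,S2,S5} and {S9}.
Split {S0,S8} by δ(·,b) → {S0} and {S8}.
The partition is now stable with 6 blocks: {S3,S7} | {S1,S2,S5} | {S6} | {S0} | {S9} | {S8}.

6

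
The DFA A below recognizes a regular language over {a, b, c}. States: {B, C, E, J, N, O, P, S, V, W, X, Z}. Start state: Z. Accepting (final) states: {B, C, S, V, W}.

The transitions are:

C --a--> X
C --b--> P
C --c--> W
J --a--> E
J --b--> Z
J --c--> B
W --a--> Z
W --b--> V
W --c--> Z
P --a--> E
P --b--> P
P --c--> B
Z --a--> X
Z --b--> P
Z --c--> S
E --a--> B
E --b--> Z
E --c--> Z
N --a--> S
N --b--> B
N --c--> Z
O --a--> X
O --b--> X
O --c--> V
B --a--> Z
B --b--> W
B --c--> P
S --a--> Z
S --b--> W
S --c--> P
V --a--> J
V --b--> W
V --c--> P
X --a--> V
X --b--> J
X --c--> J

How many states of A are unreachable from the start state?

3

Starting at Z and following transitions, the reachable set is {B, E, J, P, S, V, W, X, Z}. That leaves C, N, O unreachable — 3 in total.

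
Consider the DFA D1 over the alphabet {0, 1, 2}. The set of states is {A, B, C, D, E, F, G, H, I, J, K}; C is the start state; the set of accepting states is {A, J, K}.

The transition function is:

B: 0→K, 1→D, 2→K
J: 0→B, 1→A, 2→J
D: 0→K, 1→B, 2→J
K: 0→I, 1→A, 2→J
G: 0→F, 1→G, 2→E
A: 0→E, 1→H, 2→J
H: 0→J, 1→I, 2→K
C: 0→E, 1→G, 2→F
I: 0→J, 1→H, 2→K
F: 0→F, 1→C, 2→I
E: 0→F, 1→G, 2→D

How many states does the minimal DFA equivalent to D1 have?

All states are reachable from the start state.
Initial partition by acceptance: {A,J,K} | {B,C,D,E,F,G,H,I}.
Split {A,J,K} by δ(·,1) → {J,K} and {A}.
Split {B,C,D,E,F,G,H,I} by δ(·,0) → {B,D,H,I} and {C,E,F,G}.
Refine {C,E,F,G} on symbol 2: members go to different blocks, giving {C,G} and {E,F}.
No further refinement is possible. Final partition (5 blocks): {J,K} | {B,D,H,I} | {A} | {C,G} | {E,F}.

5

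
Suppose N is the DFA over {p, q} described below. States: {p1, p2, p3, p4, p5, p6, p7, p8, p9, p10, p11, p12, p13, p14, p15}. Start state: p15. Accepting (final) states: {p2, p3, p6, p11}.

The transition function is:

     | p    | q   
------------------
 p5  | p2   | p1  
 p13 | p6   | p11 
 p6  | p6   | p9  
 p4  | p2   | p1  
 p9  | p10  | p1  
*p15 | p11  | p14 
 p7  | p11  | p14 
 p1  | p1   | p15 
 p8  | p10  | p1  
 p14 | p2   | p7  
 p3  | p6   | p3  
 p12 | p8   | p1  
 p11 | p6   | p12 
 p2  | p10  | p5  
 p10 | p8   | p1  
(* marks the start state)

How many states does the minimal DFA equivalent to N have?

7

Reachable states from the start: {p1,p2,p5,p6,p7,p8,p9,p10,p11,p12,p14,p15}. Unreachable: {p3,p4,p13} — drop them.
Start with accepting vs non-accepting: {p2,p6,p11} | {p1,p5,p7,p8,p9,p10,p12,p14,p15}.
Split {p2,p6,p11} by δ(·,p) → {p6,p11} and {p2}.
On input p, block {p1,p5,p7,p8,p9,p10,p12,p14,p15} splits into {p1,p8,p9,p10,p12} and {p5,p14} and {p7,p15}.
Refine {p1,p8,p9,p10,p12} on symbol q: members go to different blocks, giving {p8,p9,p10,p12} and {p1}.
Split {p5,p14} by δ(·,q) → {p5} and {p14}.
No further refinement is possible. Final partition (7 blocks): {p6,p11} | {p8,p9,p10,p12} | {p2} | {p5} | {p7,p15} | {p1} | {p14}.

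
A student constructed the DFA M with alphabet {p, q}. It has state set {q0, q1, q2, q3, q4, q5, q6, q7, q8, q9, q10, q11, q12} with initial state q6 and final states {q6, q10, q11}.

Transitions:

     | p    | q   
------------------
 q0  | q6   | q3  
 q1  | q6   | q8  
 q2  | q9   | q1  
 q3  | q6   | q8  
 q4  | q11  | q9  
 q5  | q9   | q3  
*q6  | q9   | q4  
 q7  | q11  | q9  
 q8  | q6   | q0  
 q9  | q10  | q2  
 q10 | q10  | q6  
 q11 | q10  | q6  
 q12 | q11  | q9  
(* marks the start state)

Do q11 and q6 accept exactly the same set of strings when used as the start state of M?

States {q5,q7,q12} cannot be reached from the start state, so discard them.
Initial partition by acceptance: {q6,q10,q11} | {q0,q1,q2,q3,q4,q8,q9}.
On input p, block {q6,q10,q11} splits into {q10,q11} and {q6}.
Refine {q0,q1,q2,q3,q4,q8,q9} on symbol p: members go to different blocks, giving {q0,q1,q3,q8} and {q4,q9} and {q2}.
Split {q4,q9} by δ(·,q) → {q4} and {q9}.
The partition is now stable with 6 blocks: {q10,q11} | {q0,q1,q3,q8} | {q6} | {q4} | {q2} | {q9}.
q11 and q6 end up in different blocks, so they are distinguishable. For instance, the string 'p' is accepted from only q11.

No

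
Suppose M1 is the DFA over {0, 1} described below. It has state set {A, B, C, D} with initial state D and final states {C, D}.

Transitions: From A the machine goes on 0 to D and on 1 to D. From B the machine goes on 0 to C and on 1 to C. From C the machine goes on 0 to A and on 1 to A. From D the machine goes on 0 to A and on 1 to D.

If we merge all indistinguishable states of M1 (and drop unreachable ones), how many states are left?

First remove the unreachable states {B,C}; 2 states remain.
Start with accepting vs non-accepting: {D} | {A}.
The partition is now stable with 2 blocks: {D} | {A}.

2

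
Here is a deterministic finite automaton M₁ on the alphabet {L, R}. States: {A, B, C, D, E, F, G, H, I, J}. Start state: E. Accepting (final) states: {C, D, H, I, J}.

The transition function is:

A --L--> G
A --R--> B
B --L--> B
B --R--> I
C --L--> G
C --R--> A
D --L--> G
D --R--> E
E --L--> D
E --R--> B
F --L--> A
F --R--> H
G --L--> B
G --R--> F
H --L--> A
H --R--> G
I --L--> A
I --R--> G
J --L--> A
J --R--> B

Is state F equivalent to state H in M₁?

Reachable states from the start: {A,B,D,E,F,G,H,I}. Unreachable: {C,J} — drop them.
Initial partition by acceptance: {D,H,I} | {A,B,E,F,G}.
Split {A,B,E,F,G} by δ(·,L) → {A,B,F,G} and {E}.
Split {D,H,I} by δ(·,R) → {H,I} and {D}.
Split {A,B,F,G} by δ(·,R) → {A,G} and {B,F}.
On input L, block {A,G} splits into {A} and {G}.
Refine {B,F} on symbol L: members go to different blocks, giving {B} and {F}.
The partition is now stable with 7 blocks: {H,I} | {A} | {E} | {D} | {B} | {G} | {F}.
F and H end up in different blocks, so they are distinguishable. For instance, the string 'ε' is accepted from only H.

No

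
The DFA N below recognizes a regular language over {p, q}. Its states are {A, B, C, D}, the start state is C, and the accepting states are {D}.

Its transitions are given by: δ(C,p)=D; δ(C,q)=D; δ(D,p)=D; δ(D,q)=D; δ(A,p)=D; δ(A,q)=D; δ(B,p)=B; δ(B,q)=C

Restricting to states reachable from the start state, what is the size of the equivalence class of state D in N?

Reachable states from the start: {C,D}. Unreachable: {A,B} — drop them.
Initial partition by acceptance: {D} | {C}.
The partition is now stable with 2 blocks: {D} | {C}.
State D belongs to the block {D}, which has 1 states.

1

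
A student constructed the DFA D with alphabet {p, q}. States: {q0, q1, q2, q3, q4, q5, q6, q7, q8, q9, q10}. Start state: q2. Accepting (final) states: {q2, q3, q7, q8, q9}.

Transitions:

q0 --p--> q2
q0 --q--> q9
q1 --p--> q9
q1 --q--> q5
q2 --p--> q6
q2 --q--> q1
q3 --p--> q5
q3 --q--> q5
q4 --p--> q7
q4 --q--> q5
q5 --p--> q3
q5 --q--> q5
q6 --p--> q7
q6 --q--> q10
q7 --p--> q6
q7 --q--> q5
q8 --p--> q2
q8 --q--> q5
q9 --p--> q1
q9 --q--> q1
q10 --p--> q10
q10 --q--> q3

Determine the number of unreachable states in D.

Starting at q2 and following transitions, the reachable set is {q1, q2, q3, q5, q6, q7, q9, q10}. That leaves q0, q4, q8 unreachable — 3 in total.

3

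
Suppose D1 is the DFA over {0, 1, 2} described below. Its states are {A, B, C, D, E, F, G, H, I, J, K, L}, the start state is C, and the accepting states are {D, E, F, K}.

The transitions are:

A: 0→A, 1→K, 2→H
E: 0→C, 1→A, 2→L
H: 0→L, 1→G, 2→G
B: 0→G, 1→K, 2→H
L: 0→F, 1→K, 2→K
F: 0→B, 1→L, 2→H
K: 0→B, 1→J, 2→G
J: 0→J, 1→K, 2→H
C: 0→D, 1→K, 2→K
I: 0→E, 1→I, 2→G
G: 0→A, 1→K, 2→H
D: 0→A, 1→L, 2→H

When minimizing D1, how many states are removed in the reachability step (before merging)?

2

BFS from C reaches {A, B, C, D, F, G, H, J, K, L}; the 2 state(s) E, I are never visited.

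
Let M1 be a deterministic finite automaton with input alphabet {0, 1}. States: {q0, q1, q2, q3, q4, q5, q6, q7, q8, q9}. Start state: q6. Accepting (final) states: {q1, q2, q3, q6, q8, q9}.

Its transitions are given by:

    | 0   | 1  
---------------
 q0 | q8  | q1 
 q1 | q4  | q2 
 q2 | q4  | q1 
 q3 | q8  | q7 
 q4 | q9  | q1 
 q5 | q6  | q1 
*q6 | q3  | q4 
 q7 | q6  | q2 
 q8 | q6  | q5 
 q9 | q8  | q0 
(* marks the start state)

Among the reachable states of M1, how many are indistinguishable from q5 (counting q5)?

Every state is reachable, so we keep all 10.
Initial partition by acceptance: {q1,q2,q3,q6,q8,q9} | {q0,q4,q5,q7}.
Refine {q1,q2,q3,q6,q8,q9} on symbol 0: members go to different blocks, giving {q3,q6,q8,q9} and {q1,q2}.
No further refinement is possible. Final partition (3 blocks): {q3,q6,q8,q9} | {q0,q4,q5,q7} | {q1,q2}.
The equivalence class containing q5 is {q0,q4,q5,q7}, of size 4.

4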